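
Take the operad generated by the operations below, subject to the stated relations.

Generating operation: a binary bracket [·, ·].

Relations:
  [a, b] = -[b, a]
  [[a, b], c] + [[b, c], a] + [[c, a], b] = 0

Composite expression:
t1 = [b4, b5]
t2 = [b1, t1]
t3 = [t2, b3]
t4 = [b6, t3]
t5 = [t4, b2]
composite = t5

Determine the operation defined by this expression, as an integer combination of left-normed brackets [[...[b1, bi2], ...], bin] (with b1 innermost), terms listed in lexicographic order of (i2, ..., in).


-[[[[[b1, b4], b5], b3], b6], b2] + [[[[[b1, b5], b4], b3], b6], b2]

Antisymmetry and Jacobi reduce to b1-anchored left-normed brackets.
Composite bracket: [[b6, [[b1, [b4, b5]], b3]], b2]
Each bracket splits as ab - ba, giving 32 signed words (2^5 = 32).
Coefficients come from the b1-initial words:
  word b1b4b5b3b6b2 has sign -1, contributing -[[[[[b1, b4], b5], b3], b6], b2]
  word b1b5b4b3b6b2 has sign +1, contributing +[[[[[b1, b5], b4], b3], b6], b2]


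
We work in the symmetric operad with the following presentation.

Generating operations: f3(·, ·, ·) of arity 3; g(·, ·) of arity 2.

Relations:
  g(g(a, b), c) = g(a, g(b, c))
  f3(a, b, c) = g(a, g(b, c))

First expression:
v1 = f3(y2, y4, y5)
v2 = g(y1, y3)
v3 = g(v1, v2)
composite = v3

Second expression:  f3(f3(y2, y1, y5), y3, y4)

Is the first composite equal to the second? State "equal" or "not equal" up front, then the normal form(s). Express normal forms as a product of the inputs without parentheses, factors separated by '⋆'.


not equal: they reduce to y2 ⋆ y4 ⋆ y5 ⋆ y1 ⋆ y3 and y2 ⋆ y1 ⋆ y5 ⋆ y3 ⋆ y4

The first expression, normalized: y2 ⋆ y4 ⋆ y5 ⋆ y1 ⋆ y3
The second expression, normalized: y2 ⋆ y1 ⋆ y5 ⋆ y3 ⋆ y4
They disagree, so not equal.


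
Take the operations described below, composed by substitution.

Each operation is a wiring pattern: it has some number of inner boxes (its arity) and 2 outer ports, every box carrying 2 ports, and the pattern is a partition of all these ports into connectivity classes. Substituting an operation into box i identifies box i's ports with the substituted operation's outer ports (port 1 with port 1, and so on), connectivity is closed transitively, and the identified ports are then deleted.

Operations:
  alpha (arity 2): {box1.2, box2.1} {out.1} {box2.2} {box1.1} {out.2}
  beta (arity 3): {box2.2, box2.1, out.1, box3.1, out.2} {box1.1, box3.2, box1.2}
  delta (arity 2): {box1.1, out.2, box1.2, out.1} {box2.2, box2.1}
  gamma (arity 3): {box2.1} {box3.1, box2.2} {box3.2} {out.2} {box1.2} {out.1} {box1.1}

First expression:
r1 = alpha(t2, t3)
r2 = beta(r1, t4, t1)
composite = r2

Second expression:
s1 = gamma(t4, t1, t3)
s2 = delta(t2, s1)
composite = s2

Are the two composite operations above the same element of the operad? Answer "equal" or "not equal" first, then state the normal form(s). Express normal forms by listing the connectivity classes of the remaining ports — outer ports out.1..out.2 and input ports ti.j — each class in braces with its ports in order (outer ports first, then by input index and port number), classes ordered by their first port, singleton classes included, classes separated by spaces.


not equal; first: {out.1, out.2, t1.1, t4.1, t4.2} {t1.2} {t2.1} {t2.2, t3.1} {t3.2}; second: {out.1, out.2, t2.1, t2.2} {t1.1} {t1.2, t3.1} {t3.2} {t4.1} {t4.2}


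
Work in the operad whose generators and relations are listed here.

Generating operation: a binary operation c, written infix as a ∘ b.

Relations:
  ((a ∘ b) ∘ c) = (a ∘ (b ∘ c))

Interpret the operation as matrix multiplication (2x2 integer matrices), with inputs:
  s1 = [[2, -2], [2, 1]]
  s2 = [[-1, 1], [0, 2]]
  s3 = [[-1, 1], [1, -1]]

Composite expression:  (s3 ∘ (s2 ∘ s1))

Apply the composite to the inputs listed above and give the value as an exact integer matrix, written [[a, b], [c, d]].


[[4, -1], [-4, 1]]

(s2 ∘ s1) = [[0, 3], [4, 2]]
(s3 ∘ (s2 ∘ s1)) = [[4, -1], [-4, 1]]


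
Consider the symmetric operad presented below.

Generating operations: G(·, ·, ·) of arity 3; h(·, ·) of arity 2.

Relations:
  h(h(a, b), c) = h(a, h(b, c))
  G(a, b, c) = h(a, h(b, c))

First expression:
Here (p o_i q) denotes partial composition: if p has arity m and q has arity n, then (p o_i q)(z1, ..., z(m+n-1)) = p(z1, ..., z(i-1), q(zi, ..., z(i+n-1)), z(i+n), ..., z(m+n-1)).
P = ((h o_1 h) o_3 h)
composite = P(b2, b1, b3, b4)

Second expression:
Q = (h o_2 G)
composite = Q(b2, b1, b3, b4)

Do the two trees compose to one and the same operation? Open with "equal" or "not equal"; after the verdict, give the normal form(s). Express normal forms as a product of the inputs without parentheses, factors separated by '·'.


In normal form, the first expression is b2 · b1 · b3 · b4
In normal form, the second expression is b2 · b1 · b3 · b4
The normal forms match — equal.

equal; the common form is b2 · b1 · b3 · b4


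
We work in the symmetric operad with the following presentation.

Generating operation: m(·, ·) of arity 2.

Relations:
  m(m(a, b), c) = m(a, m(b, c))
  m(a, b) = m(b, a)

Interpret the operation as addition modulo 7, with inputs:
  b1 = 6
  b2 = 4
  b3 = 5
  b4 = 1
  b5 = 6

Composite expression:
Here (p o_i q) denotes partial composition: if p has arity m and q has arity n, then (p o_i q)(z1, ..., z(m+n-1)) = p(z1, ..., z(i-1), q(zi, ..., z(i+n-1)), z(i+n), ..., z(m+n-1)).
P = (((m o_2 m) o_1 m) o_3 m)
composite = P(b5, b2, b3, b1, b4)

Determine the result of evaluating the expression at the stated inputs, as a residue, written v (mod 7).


1 (mod 7)

m(b5, b2) = 3
m(b3, b1) = 4
m(m(b3, b1), b4) = 5
m(m(b5, b2), m(m(b3, b1), b4)) = 1


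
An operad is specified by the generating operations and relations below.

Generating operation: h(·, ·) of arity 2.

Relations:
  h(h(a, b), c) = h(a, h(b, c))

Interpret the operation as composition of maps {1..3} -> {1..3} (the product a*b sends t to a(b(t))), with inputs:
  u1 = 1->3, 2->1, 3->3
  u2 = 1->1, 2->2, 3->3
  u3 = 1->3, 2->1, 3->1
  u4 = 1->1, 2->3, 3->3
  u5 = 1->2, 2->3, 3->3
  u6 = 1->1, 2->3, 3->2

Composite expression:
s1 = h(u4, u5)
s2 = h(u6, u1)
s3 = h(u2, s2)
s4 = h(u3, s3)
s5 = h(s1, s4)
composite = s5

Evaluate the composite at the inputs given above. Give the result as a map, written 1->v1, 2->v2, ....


1->3, 2->3, 3->3

h(u4, u5) = 1->3, 2->3, 3->3
h(u6, u1) = 1->2, 2->1, 3->2
h(u2, h(u6, u1)) = 1->2, 2->1, 3->2
h(u3, h(u2, h(u6, u1))) = 1->1, 2->3, 3->1
h(h(u4, u5), h(u3, h(u2, h(u6, u1)))) = 1->3, 2->3, 3->3


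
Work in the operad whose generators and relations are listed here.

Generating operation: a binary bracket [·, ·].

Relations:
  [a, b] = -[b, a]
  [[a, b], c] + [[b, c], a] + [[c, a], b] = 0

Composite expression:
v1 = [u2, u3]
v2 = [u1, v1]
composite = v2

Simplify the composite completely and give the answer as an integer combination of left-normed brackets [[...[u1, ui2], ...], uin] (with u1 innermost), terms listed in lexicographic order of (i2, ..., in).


Skip Jacobi rewriting: expand, keep u1-initial words, read off terms.
Composite bracket: [u1, [u2, u3]]
The bracket unfolds into 4 signed words via [a, b] = ab - ba (2^2 = 4).
The u1-initial words carry the normal form:
  u1u2u3 (sign +1) contributes +[[u1, u2], u3]
  u1u3u2 (sign -1) contributes -[[u1, u3], u2]

[[u1, u2], u3] - [[u1, u3], u2]


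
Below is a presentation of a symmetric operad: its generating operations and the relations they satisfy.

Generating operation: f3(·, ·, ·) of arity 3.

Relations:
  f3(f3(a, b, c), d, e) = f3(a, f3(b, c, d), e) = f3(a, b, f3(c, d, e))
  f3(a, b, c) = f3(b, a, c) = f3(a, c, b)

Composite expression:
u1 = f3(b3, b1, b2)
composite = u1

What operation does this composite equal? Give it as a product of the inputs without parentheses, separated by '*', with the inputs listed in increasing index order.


Both nesting and order wash out for f3; what remains is which b's occur.
f3(b3, b1, b2) flattens to b3 * b1 * b2
commutativity sorts the factors: b1 * b2 * b3

b1 * b2 * b3


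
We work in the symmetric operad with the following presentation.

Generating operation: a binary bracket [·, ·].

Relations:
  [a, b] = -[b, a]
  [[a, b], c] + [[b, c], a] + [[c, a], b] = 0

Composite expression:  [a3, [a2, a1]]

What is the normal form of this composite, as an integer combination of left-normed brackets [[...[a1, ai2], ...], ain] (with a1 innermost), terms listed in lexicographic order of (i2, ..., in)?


Skip Jacobi rewriting: expand, keep a1-initial words, read off terms.
Composite bracket: [a3, [a2, a1]]
Each bracket splits as ab - ba, giving 4 signed words (2^2 = 4).
Words beginning with a1 determine it all:
  a1a2a3 appears with sign +1, giving the term +[[a1, a2], a3]

[[a1, a2], a3]


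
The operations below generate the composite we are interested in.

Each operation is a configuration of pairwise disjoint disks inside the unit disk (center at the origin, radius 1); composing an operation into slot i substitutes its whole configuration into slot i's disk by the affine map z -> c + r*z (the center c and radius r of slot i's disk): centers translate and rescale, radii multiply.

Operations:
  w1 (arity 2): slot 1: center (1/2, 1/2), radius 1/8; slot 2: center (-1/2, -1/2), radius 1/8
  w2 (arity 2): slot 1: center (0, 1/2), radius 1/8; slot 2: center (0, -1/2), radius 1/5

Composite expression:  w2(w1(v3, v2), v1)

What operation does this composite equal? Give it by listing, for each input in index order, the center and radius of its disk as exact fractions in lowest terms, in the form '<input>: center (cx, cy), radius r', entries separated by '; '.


Below w2, radii multiply path by path; the v-disk centers shift.
for v3, the 2-step affine chain lands on center (1/16, 9/16), radius 1/64
for v2, the 2-step affine chain lands on center (-1/16, 7/16), radius 1/64
for v1, the 1-step affine chain lands on center (0, -1/2), radius 1/5

v1: center (0, -1/2), radius 1/5; v2: center (-1/16, 7/16), radius 1/64; v3: center (1/16, 9/16), radius 1/64


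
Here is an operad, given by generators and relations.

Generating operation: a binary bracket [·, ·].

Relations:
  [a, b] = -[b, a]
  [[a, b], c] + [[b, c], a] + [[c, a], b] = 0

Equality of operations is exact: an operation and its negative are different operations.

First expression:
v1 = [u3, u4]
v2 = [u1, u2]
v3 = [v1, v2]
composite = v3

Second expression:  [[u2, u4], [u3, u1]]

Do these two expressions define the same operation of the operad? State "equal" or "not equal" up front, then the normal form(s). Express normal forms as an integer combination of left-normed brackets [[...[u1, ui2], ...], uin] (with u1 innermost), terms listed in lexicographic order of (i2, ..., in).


not equal; first: -[[[u1, u2], u3], u4] + [[[u1, u2], u4], u3]; second: [[[u1, u3], u2], u4] - [[[u1, u3], u4], u2]


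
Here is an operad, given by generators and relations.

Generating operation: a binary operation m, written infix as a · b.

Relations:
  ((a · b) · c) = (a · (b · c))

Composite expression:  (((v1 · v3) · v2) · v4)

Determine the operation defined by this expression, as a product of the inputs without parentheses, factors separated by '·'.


v1 · v3 · v2 · v4

Associativity of m dissolves the nesting; only the v-input order survives.
(v1 · v3) linearizes to v1 · v3
((v1 · v3) · v2) linearizes to v1 · v3 · v2
(((v1 · v3) · v2) · v4) linearizes to v1 · v3 · v2 · v4


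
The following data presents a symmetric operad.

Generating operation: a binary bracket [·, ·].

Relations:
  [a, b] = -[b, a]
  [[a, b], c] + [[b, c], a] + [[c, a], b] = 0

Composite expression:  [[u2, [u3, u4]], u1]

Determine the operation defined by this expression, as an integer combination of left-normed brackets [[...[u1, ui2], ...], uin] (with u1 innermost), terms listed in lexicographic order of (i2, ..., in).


-[[[u1, u2], u3], u4] + [[[u1, u2], u4], u3] + [[[u1, u3], u4], u2] - [[[u1, u4], u3], u2]

In the tensor algebra, words opening u1 carry the u1-anchored form.
Composite bracket: [[u2, [u3, u4]], u1]
Full expansion: 8 signed words from ab - ba (2^3 = 8).
Keep just the words that open with u1:
  sign of u1u2u3u4 is -1, so it contributes -[[[u1, u2], u3], u4]
  sign of u1u2u4u3 is +1, so it contributes +[[[u1, u2], u4], u3]
  sign of u1u3u4u2 is +1, so it contributes +[[[u1, u3], u4], u2]
  sign of u1u4u3u2 is -1, so it contributes -[[[u1, u4], u3], u2]


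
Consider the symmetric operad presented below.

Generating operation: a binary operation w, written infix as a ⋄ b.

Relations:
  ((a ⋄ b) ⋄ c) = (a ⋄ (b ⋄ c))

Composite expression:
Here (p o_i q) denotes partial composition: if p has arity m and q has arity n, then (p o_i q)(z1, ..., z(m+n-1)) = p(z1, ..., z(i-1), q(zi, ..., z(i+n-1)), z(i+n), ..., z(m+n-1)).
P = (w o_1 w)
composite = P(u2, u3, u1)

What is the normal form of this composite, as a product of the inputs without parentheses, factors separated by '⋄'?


u2 ⋄ u3 ⋄ u1

Associativity of w dissolves the nesting; only the u-input order survives.
(u2 ⋄ u3) flattens to u2 ⋄ u3
((u2 ⋄ u3) ⋄ u1) flattens to u2 ⋄ u3 ⋄ u1


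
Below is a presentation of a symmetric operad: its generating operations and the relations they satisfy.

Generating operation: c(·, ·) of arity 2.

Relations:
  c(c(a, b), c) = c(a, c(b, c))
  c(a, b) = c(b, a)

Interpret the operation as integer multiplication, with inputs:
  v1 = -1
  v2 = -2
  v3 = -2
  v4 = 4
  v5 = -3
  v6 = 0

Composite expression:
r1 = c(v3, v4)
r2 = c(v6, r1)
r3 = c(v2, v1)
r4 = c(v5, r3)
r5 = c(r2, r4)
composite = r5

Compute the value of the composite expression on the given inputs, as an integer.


0

c(v3, v4) = -8
c(v6, c(v3, v4)) = 0
c(v2, v1) = 2
c(v5, c(v2, v1)) = -6
c(c(v6, c(v3, v4)), c(v5, c(v2, v1))) = 0


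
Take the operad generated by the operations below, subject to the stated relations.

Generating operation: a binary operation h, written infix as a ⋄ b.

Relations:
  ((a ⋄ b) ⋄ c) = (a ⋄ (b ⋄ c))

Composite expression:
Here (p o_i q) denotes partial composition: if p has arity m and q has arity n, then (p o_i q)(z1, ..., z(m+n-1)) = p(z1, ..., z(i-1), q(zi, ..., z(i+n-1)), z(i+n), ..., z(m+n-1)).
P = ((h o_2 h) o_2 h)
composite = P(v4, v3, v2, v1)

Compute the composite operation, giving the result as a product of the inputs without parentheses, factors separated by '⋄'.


v4 ⋄ v3 ⋄ v2 ⋄ v1

Every regrouping of h is equal, so read the v-inputs in written order.
(v3 ⋄ v2) unparenthesizes to v3 ⋄ v2
((v3 ⋄ v2) ⋄ v1) unparenthesizes to v3 ⋄ v2 ⋄ v1
(v4 ⋄ ((v3 ⋄ v2) ⋄ v1)) unparenthesizes to v4 ⋄ v3 ⋄ v2 ⋄ v1


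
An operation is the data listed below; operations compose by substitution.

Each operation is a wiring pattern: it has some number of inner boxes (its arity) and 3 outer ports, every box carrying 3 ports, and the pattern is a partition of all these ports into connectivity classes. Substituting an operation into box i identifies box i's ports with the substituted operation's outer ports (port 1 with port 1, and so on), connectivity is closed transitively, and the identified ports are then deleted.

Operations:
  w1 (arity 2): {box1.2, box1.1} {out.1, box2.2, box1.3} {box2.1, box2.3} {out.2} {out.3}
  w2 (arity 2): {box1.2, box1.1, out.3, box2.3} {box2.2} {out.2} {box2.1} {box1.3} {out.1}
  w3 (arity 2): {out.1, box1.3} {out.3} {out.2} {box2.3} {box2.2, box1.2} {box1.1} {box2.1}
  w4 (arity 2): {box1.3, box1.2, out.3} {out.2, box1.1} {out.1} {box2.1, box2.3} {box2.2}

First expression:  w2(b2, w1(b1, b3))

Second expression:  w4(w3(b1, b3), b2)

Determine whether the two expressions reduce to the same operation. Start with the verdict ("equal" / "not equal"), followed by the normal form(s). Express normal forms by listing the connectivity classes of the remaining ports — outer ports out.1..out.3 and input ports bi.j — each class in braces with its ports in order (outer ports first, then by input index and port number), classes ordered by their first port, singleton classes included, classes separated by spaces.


not equal — first {out.1} {out.2} {out.3, b2.1, b2.2} {b1.1, b1.2} {b1.3, b3.2} {b2.3} {b3.1, b3.3}, second {out.1} {out.2, b1.3} {out.3} {b1.1} {b1.2, b3.2} {b2.1, b2.3} {b2.2} {b3.1} {b3.3}


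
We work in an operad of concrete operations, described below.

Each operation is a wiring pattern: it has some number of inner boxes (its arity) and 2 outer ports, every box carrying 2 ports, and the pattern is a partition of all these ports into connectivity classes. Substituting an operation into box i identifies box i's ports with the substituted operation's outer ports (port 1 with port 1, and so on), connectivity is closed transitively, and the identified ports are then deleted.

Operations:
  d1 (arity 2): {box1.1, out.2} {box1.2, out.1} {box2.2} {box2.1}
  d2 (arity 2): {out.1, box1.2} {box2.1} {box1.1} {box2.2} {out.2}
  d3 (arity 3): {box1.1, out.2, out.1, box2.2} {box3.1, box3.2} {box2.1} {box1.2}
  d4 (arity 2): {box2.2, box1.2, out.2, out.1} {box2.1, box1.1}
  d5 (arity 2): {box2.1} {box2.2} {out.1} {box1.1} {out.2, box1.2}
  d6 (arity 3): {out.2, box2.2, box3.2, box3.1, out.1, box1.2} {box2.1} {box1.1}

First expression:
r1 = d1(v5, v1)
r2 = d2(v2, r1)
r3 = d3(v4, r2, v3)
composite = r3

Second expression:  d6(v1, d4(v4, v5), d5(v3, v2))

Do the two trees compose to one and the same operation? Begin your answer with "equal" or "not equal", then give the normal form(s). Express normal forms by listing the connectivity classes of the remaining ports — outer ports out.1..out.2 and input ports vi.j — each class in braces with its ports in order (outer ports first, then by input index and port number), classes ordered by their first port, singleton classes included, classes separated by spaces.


not equal — first {out.1, out.2, v4.1} {v1.1} {v1.2} {v2.1} {v2.2} {v3.1, v3.2} {v4.2} {v5.1} {v5.2}, second {out.1, out.2, v1.2, v3.2, v4.2, v5.2} {v1.1} {v2.1} {v2.2} {v3.1} {v4.1, v5.1}

The first expression reduces to {out.1, out.2, v4.1} {v1.1} {v1.2} {v2.1} {v2.2} {v3.1, v3.2} {v4.2} {v5.1} {v5.2}
The second expression reduces to {out.1, out.2, v1.2, v3.2, v4.2, v5.2} {v1.1} {v2.1} {v2.2} {v3.1} {v4.1, v5.1}
The normal forms differ: not equal.


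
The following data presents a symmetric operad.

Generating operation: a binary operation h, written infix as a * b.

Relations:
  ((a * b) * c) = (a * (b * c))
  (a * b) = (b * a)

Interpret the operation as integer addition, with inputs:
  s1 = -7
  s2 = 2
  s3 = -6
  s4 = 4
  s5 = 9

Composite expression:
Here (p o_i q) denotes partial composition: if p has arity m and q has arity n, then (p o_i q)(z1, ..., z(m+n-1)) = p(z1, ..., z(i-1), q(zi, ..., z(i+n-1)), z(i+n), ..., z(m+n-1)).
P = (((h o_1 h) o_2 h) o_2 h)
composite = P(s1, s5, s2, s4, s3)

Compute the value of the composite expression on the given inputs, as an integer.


2


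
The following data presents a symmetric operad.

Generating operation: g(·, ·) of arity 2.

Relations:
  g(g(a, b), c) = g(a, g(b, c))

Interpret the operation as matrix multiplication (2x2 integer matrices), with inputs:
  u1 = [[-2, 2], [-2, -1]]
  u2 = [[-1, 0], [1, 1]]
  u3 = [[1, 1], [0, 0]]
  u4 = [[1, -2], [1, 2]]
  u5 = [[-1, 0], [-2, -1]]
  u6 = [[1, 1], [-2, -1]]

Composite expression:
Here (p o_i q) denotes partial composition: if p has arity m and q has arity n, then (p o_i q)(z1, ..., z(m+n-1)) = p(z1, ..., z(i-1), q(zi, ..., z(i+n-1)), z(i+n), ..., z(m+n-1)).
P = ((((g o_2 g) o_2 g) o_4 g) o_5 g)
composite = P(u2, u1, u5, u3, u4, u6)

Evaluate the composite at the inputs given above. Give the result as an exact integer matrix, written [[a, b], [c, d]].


[[4, 4], [4, 4]]

g(u1, u5) = [[-2, -2], [4, 1]]
g(u4, u6) = [[5, 3], [-3, -1]]
g(u3, g(u4, u6)) = [[2, 2], [0, 0]]
g(g(u1, u5), g(u3, g(u4, u6))) = [[-4, -4], [8, 8]]
g(u2, g(g(u1, u5), g(u3, g(u4, u6)))) = [[4, 4], [4, 4]]


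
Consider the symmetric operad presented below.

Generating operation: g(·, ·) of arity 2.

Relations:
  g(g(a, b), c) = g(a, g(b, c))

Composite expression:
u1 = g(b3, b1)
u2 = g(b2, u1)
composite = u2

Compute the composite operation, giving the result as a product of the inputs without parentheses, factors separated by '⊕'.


Associativity of g dissolves the nesting; only the b-input order survives.
g(b3, b1) spells out as b3 ⊕ b1
g(b2, g(b3, b1)) spells out as b2 ⊕ b3 ⊕ b1

b2 ⊕ b3 ⊕ b1


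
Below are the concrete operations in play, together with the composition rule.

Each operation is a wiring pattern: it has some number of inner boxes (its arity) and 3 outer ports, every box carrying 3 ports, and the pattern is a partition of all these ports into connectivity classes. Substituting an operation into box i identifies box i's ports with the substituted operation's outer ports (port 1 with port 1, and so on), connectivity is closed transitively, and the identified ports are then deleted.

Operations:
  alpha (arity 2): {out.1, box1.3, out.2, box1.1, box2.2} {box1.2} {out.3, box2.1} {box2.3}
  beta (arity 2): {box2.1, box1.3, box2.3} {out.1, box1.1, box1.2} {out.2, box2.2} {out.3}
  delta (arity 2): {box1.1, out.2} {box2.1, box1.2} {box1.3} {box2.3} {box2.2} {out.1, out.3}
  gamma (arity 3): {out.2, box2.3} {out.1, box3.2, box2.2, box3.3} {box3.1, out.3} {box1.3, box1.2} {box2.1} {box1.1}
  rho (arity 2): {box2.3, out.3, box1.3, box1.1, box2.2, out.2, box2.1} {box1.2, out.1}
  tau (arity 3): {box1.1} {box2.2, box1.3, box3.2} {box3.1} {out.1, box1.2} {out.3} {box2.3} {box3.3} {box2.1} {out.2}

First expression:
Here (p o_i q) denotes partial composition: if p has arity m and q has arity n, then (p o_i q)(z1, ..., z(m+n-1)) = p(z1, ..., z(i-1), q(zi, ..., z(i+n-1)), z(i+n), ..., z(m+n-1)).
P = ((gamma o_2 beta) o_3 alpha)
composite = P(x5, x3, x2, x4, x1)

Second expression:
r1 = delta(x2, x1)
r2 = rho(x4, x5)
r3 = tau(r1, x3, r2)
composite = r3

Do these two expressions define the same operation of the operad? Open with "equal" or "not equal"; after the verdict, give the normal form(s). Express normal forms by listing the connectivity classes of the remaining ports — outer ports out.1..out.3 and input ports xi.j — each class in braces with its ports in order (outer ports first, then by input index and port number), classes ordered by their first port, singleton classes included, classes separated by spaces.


not equal: they reduce to {out.1, x1.2, x1.3, x2.1, x2.3, x3.3, x4.1, x4.2} {out.2} {out.3, x1.1} {x2.2} {x3.1, x3.2} {x4.3} {x5.1} {x5.2, x5.3} and {out.1, x2.1} {out.2} {out.3} {x1.1, x2.2} {x1.2} {x1.3} {x2.3} {x3.1} {x3.2, x4.1, x4.3, x5.1, x5.2, x5.3} {x3.3} {x4.2}

Reducing the first expression gives {out.1, x1.2, x1.3, x2.1, x2.3, x3.3, x4.1, x4.2} {out.2} {out.3, x1.1} {x2.2} {x3.1, x3.2} {x4.3} {x5.1} {x5.2, x5.3}
Reducing the second expression gives {out.1, x2.1} {out.2} {out.3} {x1.1, x2.2} {x1.2} {x1.3} {x2.3} {x3.1} {x3.2, x4.1, x4.3, x5.1, x5.2, x5.3} {x3.3} {x4.2}
The normal forms differ: not equal.


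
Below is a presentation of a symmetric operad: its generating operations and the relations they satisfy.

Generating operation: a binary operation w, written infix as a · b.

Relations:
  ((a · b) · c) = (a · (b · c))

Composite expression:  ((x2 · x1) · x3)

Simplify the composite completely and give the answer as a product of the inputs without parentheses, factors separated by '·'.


x2 · x1 · x3

Under associativity of w, the answer is the x's in reading order.
(x2 · x1) flattens to x2 · x1
((x2 · x1) · x3) flattens to x2 · x1 · x3


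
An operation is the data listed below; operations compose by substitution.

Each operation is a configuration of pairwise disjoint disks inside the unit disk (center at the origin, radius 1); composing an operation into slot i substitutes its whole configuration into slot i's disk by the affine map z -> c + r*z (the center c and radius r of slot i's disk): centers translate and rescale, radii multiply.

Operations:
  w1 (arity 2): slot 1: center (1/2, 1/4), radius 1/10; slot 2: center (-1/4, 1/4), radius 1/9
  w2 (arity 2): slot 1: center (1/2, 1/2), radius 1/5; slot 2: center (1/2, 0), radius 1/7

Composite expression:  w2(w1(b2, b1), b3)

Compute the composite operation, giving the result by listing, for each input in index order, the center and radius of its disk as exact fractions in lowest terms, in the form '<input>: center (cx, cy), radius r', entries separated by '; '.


b1: center (9/20, 11/20), radius 1/45; b2: center (3/5, 11/20), radius 1/50; b3: center (1/2, 0), radius 1/7

Only the slot chain above each b matters under w2; compose those maps.
input b2: composing its 2 substitution steps yields center (3/5, 11/20), radius 1/50
input b1: composing its 2 substitution steps yields center (9/20, 11/20), radius 1/45
input b3: composing its 1 substitution step yields center (1/2, 0), radius 1/7


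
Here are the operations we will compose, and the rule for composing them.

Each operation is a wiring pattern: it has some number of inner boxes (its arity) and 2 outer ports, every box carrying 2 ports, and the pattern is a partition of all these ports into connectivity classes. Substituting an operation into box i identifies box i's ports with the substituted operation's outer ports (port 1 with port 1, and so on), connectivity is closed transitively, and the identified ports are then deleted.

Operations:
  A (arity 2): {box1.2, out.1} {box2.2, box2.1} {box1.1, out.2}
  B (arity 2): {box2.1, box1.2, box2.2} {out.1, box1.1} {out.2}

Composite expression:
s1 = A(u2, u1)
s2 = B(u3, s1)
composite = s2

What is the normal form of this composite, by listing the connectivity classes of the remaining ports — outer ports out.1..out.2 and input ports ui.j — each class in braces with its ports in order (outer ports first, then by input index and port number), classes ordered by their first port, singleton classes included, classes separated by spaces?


Two ports join when wires chain via B-identified ports.
composing A on (u2, u1), with out.j its own outer ports: {out.1, u2.2} {out.2, u2.1} {u1.1, u1.2}
composing B on (u3, u2, u1), with out.j its own outer ports: {out.1, u3.1} {out.2} {u1.1, u1.2} {u2.1, u2.2, u3.2}

{out.1, u3.1} {out.2} {u1.1, u1.2} {u2.1, u2.2, u3.2}


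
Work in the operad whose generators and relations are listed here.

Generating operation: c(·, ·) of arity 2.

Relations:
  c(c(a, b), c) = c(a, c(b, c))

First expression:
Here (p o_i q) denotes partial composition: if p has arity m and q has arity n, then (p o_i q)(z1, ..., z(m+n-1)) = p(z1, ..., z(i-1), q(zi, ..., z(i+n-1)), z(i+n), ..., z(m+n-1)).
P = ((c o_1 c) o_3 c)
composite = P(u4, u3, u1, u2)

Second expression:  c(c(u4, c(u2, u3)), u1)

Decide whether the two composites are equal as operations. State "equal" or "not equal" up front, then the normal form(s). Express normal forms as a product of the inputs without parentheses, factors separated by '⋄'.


not equal; first: u4 ⋄ u3 ⋄ u1 ⋄ u2; second: u4 ⋄ u2 ⋄ u3 ⋄ u1


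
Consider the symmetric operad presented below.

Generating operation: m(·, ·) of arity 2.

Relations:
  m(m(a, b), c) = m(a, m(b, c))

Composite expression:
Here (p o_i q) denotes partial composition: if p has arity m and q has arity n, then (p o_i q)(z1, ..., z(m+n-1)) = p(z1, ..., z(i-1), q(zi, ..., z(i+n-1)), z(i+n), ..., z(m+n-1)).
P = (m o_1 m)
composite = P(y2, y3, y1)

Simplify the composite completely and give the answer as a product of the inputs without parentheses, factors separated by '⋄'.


Under associativity of m, the answer is the y's in reading order.
m(y2, y3) unparenthesizes to y2 ⋄ y3
m(m(y2, y3), y1) unparenthesizes to y2 ⋄ y3 ⋄ y1

y2 ⋄ y3 ⋄ y1


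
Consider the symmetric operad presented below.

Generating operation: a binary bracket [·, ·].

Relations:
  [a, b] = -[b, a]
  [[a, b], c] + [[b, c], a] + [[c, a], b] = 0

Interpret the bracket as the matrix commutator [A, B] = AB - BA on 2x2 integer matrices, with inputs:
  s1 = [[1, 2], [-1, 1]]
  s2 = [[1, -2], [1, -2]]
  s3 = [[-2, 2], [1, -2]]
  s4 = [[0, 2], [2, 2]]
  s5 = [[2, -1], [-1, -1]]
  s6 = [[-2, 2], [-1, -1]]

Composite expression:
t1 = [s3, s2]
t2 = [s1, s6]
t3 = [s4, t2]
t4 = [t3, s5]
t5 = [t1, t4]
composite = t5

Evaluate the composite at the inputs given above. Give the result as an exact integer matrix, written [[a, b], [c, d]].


[[-60, 200], [20, 60]]

[s3, s2] = [[4, -6], [3, -4]]
[s1, s6] = [[0, 2], [1, 0]]
[s4, [s1, s6]] = [[-2, -4], [2, 2]]
[[s4, [s1, s6]], s5] = [[6, 16], [2, -6]]
[[s3, s2], [[s4, [s1, s6]], s5]] = [[-60, 200], [20, 60]]


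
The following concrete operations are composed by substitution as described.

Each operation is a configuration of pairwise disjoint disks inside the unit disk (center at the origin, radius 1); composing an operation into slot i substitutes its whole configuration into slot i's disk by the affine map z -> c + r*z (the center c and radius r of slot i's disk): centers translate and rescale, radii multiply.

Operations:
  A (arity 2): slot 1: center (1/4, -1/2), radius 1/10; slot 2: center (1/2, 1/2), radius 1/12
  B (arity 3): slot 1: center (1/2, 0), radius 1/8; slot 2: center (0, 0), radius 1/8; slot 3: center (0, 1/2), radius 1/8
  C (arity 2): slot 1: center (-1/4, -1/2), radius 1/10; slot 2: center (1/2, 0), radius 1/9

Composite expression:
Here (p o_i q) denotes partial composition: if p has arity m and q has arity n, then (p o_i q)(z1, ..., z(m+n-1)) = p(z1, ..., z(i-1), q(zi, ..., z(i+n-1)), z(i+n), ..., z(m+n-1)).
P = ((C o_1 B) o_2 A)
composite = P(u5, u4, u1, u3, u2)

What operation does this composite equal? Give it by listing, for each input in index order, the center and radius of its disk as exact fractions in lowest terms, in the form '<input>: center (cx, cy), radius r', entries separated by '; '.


u1: center (-39/160, -79/160), radius 1/960; u2: center (1/2, 0), radius 1/9; u3: center (-1/4, -9/20), radius 1/80; u4: center (-79/320, -81/160), radius 1/800; u5: center (-1/5, -1/2), radius 1/80


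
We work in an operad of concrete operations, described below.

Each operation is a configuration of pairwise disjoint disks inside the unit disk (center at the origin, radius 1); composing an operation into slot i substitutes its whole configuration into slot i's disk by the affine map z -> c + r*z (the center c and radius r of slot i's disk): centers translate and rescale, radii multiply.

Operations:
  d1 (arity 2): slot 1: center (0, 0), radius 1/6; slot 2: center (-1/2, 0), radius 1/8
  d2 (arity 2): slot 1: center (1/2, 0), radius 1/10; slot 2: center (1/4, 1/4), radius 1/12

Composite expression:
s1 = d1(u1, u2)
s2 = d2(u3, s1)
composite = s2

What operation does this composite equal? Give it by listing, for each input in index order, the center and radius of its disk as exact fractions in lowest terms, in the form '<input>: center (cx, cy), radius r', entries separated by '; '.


u1: center (1/4, 1/4), radius 1/72; u2: center (5/24, 1/4), radius 1/96; u3: center (1/2, 0), radius 1/10

Affine substitution under d2: radii multiply and u-centers shift.
input u3: composing its 1 substitution step yields center (1/2, 0), radius 1/10
input u1: composing its 2 substitution steps yields center (1/4, 1/4), radius 1/72
input u2: composing its 2 substitution steps yields center (5/24, 1/4), radius 1/96


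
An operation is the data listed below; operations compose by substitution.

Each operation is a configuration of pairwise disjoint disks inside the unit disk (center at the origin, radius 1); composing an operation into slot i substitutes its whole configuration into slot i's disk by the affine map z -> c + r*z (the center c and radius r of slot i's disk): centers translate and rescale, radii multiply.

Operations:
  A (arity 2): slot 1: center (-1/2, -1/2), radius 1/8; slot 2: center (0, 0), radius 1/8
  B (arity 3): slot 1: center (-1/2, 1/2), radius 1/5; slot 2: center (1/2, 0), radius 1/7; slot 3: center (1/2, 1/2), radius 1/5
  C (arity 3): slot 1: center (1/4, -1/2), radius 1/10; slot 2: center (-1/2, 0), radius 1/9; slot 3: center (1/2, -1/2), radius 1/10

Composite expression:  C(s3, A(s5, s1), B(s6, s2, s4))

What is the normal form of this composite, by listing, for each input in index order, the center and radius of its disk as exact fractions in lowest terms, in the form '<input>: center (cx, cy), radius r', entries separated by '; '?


s1: center (-1/2, 0), radius 1/72; s2: center (11/20, -1/2), radius 1/70; s3: center (1/4, -1/2), radius 1/10; s4: center (11/20, -9/20), radius 1/50; s5: center (-5/9, -1/18), radius 1/72; s6: center (9/20, -9/20), radius 1/50

Below C, radii multiply path by path; the s-disk centers shift.
input s3: applying the 1 nested substitution gives center (1/4, -1/2), radius 1/10
input s5: applying the 2 nested substitutions gives center (-5/9, -1/18), radius 1/72
input s1: applying the 2 nested substitutions gives center (-1/2, 0), radius 1/72
input s6: applying the 2 nested substitutions gives center (9/20, -9/20), radius 1/50
input s2: applying the 2 nested substitutions gives center (11/20, -1/2), radius 1/70
input s4: applying the 2 nested substitutions gives center (11/20, -9/20), radius 1/50


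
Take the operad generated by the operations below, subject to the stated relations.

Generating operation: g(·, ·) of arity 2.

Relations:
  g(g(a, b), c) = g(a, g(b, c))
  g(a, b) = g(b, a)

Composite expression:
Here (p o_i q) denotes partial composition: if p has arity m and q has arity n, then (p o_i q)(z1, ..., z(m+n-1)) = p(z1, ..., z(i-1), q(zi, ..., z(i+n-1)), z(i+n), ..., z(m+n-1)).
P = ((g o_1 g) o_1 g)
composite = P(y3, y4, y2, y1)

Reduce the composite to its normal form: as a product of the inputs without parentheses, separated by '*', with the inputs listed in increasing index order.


Key point: g commutes, so take the y-inputs in any fixed order.
g(y3, y4) reduces to y3 * y4
g(g(y3, y4), y2) reduces to y3 * y4 * y2
g(g(g(y3, y4), y2), y1) reduces to y3 * y4 * y2 * y1
rearranged into index order: y1 * y2 * y3 * y4

y1 * y2 * y3 * y4


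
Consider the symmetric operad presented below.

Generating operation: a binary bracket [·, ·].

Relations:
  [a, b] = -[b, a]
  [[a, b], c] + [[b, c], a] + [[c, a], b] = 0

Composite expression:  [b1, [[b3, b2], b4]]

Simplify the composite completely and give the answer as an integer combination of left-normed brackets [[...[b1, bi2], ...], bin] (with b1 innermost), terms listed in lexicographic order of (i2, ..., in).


-[[[b1, b2], b3], b4] + [[[b1, b3], b2], b4] + [[[b1, b4], b2], b3] - [[[b1, b4], b3], b2]


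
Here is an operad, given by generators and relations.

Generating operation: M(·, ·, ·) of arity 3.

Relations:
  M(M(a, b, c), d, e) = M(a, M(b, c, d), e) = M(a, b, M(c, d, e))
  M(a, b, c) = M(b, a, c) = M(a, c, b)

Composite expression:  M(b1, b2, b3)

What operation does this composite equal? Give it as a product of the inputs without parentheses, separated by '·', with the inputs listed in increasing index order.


b1 · b2 · b3

Shape and order are irrelevant to M; the b-input set decides.
M(b1, b2, b3) reduces to b1 · b2 · b3
commutativity sorts the factors: b1 · b2 · b3


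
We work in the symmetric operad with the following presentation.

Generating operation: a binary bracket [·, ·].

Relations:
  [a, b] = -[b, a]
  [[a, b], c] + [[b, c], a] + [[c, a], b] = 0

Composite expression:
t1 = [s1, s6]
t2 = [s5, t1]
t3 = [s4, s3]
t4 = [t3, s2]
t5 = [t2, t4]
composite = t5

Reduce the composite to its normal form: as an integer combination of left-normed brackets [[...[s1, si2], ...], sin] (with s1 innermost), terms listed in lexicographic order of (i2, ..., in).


-[[[[[s1, s6], s5], s2], s3], s4] + [[[[[s1, s6], s5], s2], s4], s3] + [[[[[s1, s6], s5], s3], s4], s2] - [[[[[s1, s6], s5], s4], s3], s2]


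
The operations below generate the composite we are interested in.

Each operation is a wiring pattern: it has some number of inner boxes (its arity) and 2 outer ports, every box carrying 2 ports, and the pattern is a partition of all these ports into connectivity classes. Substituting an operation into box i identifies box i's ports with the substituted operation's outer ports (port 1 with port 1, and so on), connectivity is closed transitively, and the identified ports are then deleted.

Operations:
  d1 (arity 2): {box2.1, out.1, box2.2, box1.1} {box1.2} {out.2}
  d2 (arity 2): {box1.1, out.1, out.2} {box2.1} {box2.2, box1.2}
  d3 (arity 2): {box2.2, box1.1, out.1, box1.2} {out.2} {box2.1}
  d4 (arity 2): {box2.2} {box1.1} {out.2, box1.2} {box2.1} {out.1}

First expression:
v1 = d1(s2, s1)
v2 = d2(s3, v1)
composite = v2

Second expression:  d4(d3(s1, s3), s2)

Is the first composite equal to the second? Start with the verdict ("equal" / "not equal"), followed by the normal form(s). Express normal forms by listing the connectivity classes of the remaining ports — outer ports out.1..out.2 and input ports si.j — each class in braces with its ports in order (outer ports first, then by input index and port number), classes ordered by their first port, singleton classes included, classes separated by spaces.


Reducing the first expression gives {out.1, out.2, s3.1} {s1.1, s1.2, s2.1} {s2.2} {s3.2}
Reducing the second expression gives {out.1} {out.2} {s1.1, s1.2, s3.2} {s2.1} {s2.2} {s3.1}
The forms do not match — not equal.

not equal; the first gives {out.1, out.2, s3.1} {s1.1, s1.2, s2.1} {s2.2} {s3.2} and the second {out.1} {out.2} {s1.1, s1.2, s3.2} {s2.1} {s2.2} {s3.1}


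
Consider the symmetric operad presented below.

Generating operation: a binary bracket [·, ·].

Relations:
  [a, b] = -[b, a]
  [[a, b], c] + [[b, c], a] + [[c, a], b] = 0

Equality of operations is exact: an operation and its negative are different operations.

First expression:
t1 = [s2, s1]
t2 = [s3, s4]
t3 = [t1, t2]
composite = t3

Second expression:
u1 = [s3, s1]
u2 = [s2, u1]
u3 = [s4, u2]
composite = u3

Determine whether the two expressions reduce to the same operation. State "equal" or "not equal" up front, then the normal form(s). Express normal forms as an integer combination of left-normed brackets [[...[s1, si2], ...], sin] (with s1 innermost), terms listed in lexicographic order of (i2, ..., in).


not equal; the first gives -[[[s1, s2], s3], s4] + [[[s1, s2], s4], s3] and the second -[[[s1, s3], s2], s4]

Reducing the first expression gives -[[[s1, s2], s3], s4] + [[[s1, s2], s4], s3]
Reducing the second expression gives -[[[s1, s3], s2], s4]
They disagree, so not equal.


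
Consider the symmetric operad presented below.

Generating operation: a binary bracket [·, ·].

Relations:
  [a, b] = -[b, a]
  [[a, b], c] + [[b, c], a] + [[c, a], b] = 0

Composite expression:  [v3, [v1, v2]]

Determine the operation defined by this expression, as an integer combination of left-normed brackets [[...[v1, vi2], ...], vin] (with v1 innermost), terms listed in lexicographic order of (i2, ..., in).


-[[v1, v2], v3]


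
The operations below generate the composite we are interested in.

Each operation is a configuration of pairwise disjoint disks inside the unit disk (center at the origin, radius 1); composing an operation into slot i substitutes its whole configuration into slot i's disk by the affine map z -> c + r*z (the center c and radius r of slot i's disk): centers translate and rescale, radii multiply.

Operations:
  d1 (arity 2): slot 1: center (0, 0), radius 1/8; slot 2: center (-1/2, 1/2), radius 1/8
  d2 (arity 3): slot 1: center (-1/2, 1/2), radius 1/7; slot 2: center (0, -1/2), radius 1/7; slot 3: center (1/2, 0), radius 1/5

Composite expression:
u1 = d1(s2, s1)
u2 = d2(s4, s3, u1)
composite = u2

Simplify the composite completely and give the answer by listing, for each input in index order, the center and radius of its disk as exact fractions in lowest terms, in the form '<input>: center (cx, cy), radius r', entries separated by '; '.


s1: center (2/5, 1/10), radius 1/40; s2: center (1/2, 0), radius 1/40; s3: center (0, -1/2), radius 1/7; s4: center (-1/2, 1/2), radius 1/7

Only the slot chain above each s matters under d2; compose those maps.
s4 passes through 1 substitution, ending at center (-1/2, 1/2), radius 1/7
s3 passes through 1 substitution, ending at center (0, -1/2), radius 1/7
s2 passes through 2 substitutions, ending at center (1/2, 0), radius 1/40
s1 passes through 2 substitutions, ending at center (2/5, 1/10), radius 1/40
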